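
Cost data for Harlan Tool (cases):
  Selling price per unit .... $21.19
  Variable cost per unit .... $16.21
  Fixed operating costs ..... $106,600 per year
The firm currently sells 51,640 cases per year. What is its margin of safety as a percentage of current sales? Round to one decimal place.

58.5%

Unit CM = price − variable cost = $21.19 − $16.21 = $4.98. Break-even units = $106,600 ÷ $4.98 = 21,405.62; break-even revenue = 21,405.62 × $21.19 = $453,585.14.
Current sales = 51,640 × $21.19 = $1,094,251.60.
Margin of safety = ($1,094,251.60 − $453,585.14) ÷ $1,094,251.60 = 58.5%.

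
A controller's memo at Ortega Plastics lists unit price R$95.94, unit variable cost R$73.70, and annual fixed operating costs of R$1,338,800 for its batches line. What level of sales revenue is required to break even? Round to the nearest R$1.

R$5,775,381

CM per unit = R$95.94 − R$73.70 = R$22.24; CM ratio = R$22.24 / R$95.94 = 0.2318.
Break-even revenue = fixed costs × price ÷ CM = R$1,338,800 × R$95.94 ÷ R$22.24 = R$5,775,381.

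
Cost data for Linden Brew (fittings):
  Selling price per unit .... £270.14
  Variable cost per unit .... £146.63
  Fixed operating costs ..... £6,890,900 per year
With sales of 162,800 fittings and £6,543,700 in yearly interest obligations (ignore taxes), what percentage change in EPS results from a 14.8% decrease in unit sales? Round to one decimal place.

-44.6%

Total contribution margin = 162,800 × £123.51 = £20,107,428.00.
Subtracting fixed costs: EBIT = £20,107,428.00 − £6,890,900 = £13,216,528.00.
After interest of £6,543,700.00, pre-tax earnings = £6,672,828.00.
DCL = total CM / (EBIT − I) = £20,107,428.00 / £6,672,828.00 = 3.0133.
%ΔEPS = DCL × %ΔSales = 3.0133 × -14.8% = -44.6%.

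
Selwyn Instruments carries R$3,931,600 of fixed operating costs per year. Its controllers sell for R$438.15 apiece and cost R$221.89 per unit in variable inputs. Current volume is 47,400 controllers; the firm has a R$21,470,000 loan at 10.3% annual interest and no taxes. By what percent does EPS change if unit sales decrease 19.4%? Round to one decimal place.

At 47,400 units, contribution = 47,400 × R$216.26 = R$10,250,724.00.
EBIT = R$10,250,724.00 − R$3,931,600 = R$6,319,124.00.
Interest = R$2,211,410.00, so EBIT − I = R$4,107,714.00.
Degree of combined leverage = contribution ÷ (EBIT − I) = R$10,250,724.00 ÷ R$4,107,714.00 = 2.4955.
%ΔEPS = DCL × %ΔSales = 2.4955 × -19.4% = -48.4%.

-48.4%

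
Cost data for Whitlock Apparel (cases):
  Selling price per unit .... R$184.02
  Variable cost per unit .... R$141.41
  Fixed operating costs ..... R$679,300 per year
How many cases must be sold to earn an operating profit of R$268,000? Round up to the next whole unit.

22,232 cases

Unit CM = price − variable cost = R$184.02 − R$141.41 = R$42.61.
Units = (FC + target) / CM = (R$679,300 + R$268,000) / R$42.61 = 22,231.87, so 22,232 cases.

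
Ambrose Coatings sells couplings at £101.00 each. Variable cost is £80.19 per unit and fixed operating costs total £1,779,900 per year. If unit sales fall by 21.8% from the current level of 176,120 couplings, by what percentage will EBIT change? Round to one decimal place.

Total contribution margin = 176,120 × £20.81 = £3,665,057.20.
Operating income = contribution − fixed costs = £3,665,057.20 − £1,779,900 = £1,885,157.20.
Degree of operating leverage = £3,665,057.20 / £1,885,157.20 = 1.9442.
So EBIT moves 1.9442 × (-21.8%) = -42.4%.

-42.4%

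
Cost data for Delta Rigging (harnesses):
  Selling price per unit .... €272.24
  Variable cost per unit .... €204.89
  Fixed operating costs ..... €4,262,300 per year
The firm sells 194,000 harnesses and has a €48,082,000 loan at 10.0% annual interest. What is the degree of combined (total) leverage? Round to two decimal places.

3.27

Total contribution margin = 194,000 × €67.35 = €13,065,900.00.
EBIT = €13,065,900.00 − €4,262,300 = €8,803,600.00. Interest = €4,808,200.00.
DOL = €13,065,900.00 ÷ €8,803,600.00 = 1.4842; DFL = €8,803,600.00 ÷ €3,995,400.00 = 2.2034.
Combined leverage = 1.4842 × 2.2034 = 3.2703.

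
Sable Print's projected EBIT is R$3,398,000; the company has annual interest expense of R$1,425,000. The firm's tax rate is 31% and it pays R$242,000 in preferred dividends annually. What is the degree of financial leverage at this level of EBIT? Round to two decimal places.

2.09

Interest = R$1,425,000.00.
Pre-tax preferred-dividend burden = R$242,000 ÷ (1 − 0.31) = R$350,724.64.
DFL = EBIT ÷ [EBIT − I − D_p/(1−t)] = R$3,398,000 ÷ [R$3,398,000 − R$1,425,000.00 − R$350,724.64] = R$3,398,000 ÷ R$1,622,275.36 = 2.0946.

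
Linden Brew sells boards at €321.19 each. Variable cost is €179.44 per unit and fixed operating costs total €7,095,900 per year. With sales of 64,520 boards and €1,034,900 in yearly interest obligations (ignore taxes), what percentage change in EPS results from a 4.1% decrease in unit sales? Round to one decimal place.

-36.9%

At 64,520 units, contribution = 64,520 × €141.75 = €9,145,710.00.
Operating income = contribution − fixed costs = €9,145,710.00 − €7,095,900 = €2,049,810.00.
After interest of €1,034,900.00, pre-tax earnings = €1,014,910.00.
DCL = total CM / (EBIT − I) = €9,145,710.00 / €1,014,910.00 = 9.0114.
EPS therefore changes by 9.0114 × (-4.1%) = -36.9%.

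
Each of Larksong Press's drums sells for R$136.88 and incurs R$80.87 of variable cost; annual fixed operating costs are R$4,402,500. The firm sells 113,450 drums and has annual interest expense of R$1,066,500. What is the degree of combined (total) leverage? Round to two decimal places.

Total contribution margin = 113,450 × R$56.01 = R$6,354,334.50.
EBIT = R$6,354,334.50 − R$4,402,500 = R$1,951,834.50. Interest = R$1,066,500.00, so EBIT − I = R$885,334.50.
Degree of total leverage = total CM / (EBIT − interest) = R$6,354,334.50 / R$885,334.50 = 7.1773.

7.18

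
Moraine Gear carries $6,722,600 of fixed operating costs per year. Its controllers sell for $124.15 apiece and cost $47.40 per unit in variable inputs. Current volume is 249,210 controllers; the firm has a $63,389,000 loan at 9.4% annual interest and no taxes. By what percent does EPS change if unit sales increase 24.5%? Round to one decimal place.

Contribution at this volume is 249,210 × $76.75 = $19,126,867.50.
EBIT = $19,126,867.50 − $6,722,600 = $12,404,267.50.
Interest = $5,958,566.00, so EBIT − I = $6,445,701.50.
Degree of combined leverage = contribution ÷ (EBIT − I) = $19,126,867.50 ÷ $6,445,701.50 = 2.9674.
%ΔEPS = DCL × %ΔSales = 2.9674 × +24.5% = +72.7%.

+72.7%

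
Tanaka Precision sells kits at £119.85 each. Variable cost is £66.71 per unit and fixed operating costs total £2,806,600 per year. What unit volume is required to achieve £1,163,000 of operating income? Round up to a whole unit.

74,701 kits

Each unit contributes £119.85 − £66.71 = £53.14.
Need Q such that Q × £53.14 − £2,806,600 = £1,163,000, i.e. Q = £3,969,600 / £53.14 = 74,700.79 → 74,701.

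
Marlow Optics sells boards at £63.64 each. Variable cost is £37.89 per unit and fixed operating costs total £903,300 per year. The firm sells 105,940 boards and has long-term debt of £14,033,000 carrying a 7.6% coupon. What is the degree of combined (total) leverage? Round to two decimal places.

At 105,940 units, contribution = 105,940 × £25.75 = £2,727,955.00.
Subtracting fixed costs: EBIT = £2,727,955.00 − £903,300 = £1,824,655.00. Interest = £1,066,508.00.
DOL = £2,727,955.00 ÷ £1,824,655.00 = 1.4951; DFL = £1,824,655.00 ÷ £758,147.00 = 2.4067.
DCL = DOL × DFL = 1.4951 × 2.4067 = 3.5983.

3.60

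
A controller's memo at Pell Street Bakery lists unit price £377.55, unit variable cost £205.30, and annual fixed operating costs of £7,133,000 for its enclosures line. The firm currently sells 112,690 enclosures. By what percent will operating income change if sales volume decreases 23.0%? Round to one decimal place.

-36.4%

At 112,690 units, contribution = 112,690 × £172.25 = £19,410,852.50.
Subtracting fixed costs: EBIT = £19,410,852.50 − £7,133,000 = £12,277,852.50.
Degree of operating leverage = £19,410,852.50 / £12,277,852.50 = 1.5810.
Operating income changes by 1.5810 × -23.0% = -36.4%.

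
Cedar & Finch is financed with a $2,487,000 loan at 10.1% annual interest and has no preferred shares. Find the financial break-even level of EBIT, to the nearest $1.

$251,187

Annual interest = 10.1% × $2,487,000 = $251,187.00.
Without preferred stock the financial break-even is simply EBIT = interest = $251,187.00.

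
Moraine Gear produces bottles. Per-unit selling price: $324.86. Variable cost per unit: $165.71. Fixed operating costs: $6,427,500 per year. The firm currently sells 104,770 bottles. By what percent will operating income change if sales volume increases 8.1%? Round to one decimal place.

At 104,770 units, contribution = 104,770 × $159.15 = $16,674,145.50.
Subtracting fixed costs: EBIT = $16,674,145.50 − $6,427,500 = $10,246,645.50.
Degree of operating leverage = $16,674,145.50 / $10,246,645.50 = 1.6273.
Operating income changes by 1.6273 × +8.1% = +13.2%.

+13.2%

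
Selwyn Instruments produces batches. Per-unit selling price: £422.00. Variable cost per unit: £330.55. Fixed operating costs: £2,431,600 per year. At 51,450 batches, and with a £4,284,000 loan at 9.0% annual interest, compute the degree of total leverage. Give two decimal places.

Contribution at this volume is 51,450 × £91.45 = £4,705,102.50.
Subtracting fixed costs: EBIT = £4,705,102.50 − £2,431,600 = £2,273,502.50. Interest = £385,560.00.
DOL = £4,705,102.50 ÷ £2,273,502.50 = 2.0695; DFL = £2,273,502.50 ÷ £1,887,942.50 = 1.2042.
Combined leverage = 2.0695 × 1.2042 = 2.4921.

2.49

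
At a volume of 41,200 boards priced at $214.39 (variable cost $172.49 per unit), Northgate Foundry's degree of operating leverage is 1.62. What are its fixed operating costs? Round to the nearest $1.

$660,675

At 41,200 units, contribution = 41,200 × $41.90 = $1,726,280.00.
Since DOL = CM ÷ EBIT, EBIT = $1,726,280.00 ÷ 1.62 = $1,065,604.94.
Fixed costs = CM − EBIT = $1,726,280.00 − $1,065,604.94 = $660,675.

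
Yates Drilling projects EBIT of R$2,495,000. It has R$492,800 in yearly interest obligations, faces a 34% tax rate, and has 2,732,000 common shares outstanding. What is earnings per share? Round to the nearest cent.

Pre-tax income = R$2,495,000 − R$492,800.00 = R$2,002,200.00.
Net income = R$2,002,200.00 × (1 − 0.34) = R$1,321,452.00.
EPS = R$1,321,452.00 ÷ 2,732,000 = R$0.48.

R$0.48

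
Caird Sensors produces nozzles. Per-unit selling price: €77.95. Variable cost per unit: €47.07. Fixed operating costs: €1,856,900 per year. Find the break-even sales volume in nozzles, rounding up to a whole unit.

Unit CM = price − variable cost = €77.95 − €47.07 = €30.88.
Break-even Q = €1,856,900 / €30.88 = 60,132.77 → 60,133 nozzles.

60,133 nozzles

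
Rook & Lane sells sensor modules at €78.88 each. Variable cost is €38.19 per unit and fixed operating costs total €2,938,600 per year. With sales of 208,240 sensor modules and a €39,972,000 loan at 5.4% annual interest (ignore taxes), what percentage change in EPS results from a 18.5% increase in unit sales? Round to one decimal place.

Contribution at this volume is 208,240 × €40.69 = €8,473,285.60.
Operating income = contribution − fixed costs = €8,473,285.60 − €2,938,600 = €5,534,685.60.
Interest = €2,158,488.00, so EBIT − I = €3,376,197.60.
Degree of combined leverage = contribution ÷ (EBIT − I) = €8,473,285.60 ÷ €3,376,197.60 = 2.5097.
%ΔEPS = DCL × %ΔSales = 2.5097 × +18.5% = +46.4%.

+46.4%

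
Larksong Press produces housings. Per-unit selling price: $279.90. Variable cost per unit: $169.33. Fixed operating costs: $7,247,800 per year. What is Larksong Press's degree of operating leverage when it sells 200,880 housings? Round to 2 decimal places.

1.48

Contribution at this volume is 200,880 × $110.57 = $22,211,301.60.
Operating income = contribution − fixed costs = $22,211,301.60 − $7,247,800 = $14,963,501.60.
So DOL = total CM / EBIT = $22,211,301.60 / $14,963,501.60 = 1.4844.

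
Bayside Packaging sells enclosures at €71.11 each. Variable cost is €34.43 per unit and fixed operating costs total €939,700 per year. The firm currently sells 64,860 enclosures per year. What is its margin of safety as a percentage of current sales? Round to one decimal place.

Each unit contributes €71.11 − €34.43 = €36.68. Break-even units = €939,700 ÷ €36.68 = 25,618.87; break-even revenue = 25,618.87 × €71.11 = €1,821,757.55.
Current sales = 64,860 × €71.11 = €4,612,194.60.
Margin of safety = (€4,612,194.60 − €1,821,757.55) ÷ €4,612,194.60 = 60.5%.

60.5%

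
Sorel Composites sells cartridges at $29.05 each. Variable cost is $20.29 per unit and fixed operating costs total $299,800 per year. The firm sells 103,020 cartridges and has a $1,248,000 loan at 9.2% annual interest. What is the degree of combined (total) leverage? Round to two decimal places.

Total contribution margin = 103,020 × $8.76 = $902,455.20.
Operating income = contribution − fixed costs = $902,455.20 − $299,800 = $602,655.20. Interest = $114,816.00.
DOL = $902,455.20 ÷ $602,655.20 = 1.4975; DFL = $602,655.20 ÷ $487,839.20 = 1.2354.
Combined leverage = 1.4975 × 1.2354 = 1.8500.

1.85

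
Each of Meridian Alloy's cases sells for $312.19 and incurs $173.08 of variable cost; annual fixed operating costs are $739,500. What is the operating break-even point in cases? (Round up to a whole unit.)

Each unit contributes $312.19 − $173.08 = $139.11.
Break-even volume = fixed costs ÷ CM per unit = $739,500 ÷ $139.11 = 5,315.94, so 5,316 cases.

5,316 cases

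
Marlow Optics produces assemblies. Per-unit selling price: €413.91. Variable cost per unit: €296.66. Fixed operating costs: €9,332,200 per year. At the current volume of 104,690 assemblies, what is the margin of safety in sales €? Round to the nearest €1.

Each unit contributes €413.91 − €296.66 = €117.25. Break-even units = €9,332,200 ÷ €117.25 = 79,592.32; break-even revenue = 79,592.32 × €413.91 = €32,944,058.87.
Actual sales revenue = 104,690 × €413.91 = €43,332,237.90.
Margin of safety = €43,332,237.90 − €32,944,058.87 = €10,388,179.

€10,388,179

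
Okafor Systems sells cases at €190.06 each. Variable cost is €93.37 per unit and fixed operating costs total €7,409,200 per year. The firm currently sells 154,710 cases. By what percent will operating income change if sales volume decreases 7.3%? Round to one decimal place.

-14.5%

At 154,710 units, contribution = 154,710 × €96.69 = €14,958,909.90.
EBIT = €14,958,909.90 − €7,409,200 = €7,549,709.90.
So DOL = total CM / EBIT = €14,958,909.90 / €7,549,709.90 = 1.9814.
%ΔEBIT = DOL × %ΔSales = 1.9814 × -7.3% = -14.5%.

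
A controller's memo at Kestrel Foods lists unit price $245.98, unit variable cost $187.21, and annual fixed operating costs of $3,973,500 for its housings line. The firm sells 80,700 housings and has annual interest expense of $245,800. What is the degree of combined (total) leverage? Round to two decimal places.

Total contribution margin = 80,700 × $58.77 = $4,742,739.00.
EBIT = $4,742,739.00 − $3,973,500 = $769,239.00. Interest = $245,800.00.
DOL = $4,742,739.00 ÷ $769,239.00 = 6.1655; DFL = $769,239.00 ÷ $523,439.00 = 1.4696.
Combined leverage = 6.1655 × 1.4696 = 9.0608.

9.06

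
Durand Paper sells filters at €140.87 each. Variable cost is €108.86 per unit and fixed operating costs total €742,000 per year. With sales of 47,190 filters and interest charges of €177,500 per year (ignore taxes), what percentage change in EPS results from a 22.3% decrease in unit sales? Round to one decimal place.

At 47,190 units, contribution = 47,190 × €32.01 = €1,510,551.90.
EBIT = €1,510,551.90 − €742,000 = €768,551.90.
Interest = €177,500.00, so EBIT − I = €591,051.90.
Degree of combined leverage = contribution ÷ (EBIT − I) = €1,510,551.90 ÷ €591,051.90 = 2.5557.
EPS therefore changes by 2.5557 × (-22.3%) = -57.0%.

-57.0%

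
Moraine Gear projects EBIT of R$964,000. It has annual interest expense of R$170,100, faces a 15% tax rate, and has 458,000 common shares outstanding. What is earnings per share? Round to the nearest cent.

R$1.47

Interest = R$170,100.00, so EBT = R$964,000 − R$170,100.00 = R$793,900.00.
After tax at 15%: net income = R$793,900.00 × 0.85 = R$674,815.00.
EPS = R$674,815.00 ÷ 458,000 = R$1.47.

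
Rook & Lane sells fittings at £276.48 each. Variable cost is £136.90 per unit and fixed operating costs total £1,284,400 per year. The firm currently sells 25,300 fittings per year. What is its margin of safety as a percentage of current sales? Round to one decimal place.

Unit CM = price − variable cost = £276.48 − £136.90 = £139.58. Break-even units = £1,284,400 ÷ £139.58 = 9,201.89; break-even revenue = 9,201.89 × £276.48 = £2,544,138.93.
Current sales = 25,300 × £276.48 = £6,994,944.00.
Margin of safety = (£6,994,944.00 − £2,544,138.93) ÷ £6,994,944.00 = 63.6%.

63.6%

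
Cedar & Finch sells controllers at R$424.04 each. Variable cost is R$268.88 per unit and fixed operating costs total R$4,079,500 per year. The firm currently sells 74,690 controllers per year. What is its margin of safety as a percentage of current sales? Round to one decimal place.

64.8%

Each unit contributes R$424.04 − R$268.88 = R$155.16. Break-even units = R$4,079,500 ÷ R$155.16 = 26,292.21; break-even revenue = 26,292.21 × R$424.04 = R$11,148,950.63.
Current sales = 74,690 × R$424.04 = R$31,671,547.60.
Margin of safety = (R$31,671,547.60 − R$11,148,950.63) ÷ R$31,671,547.60 = 64.8%.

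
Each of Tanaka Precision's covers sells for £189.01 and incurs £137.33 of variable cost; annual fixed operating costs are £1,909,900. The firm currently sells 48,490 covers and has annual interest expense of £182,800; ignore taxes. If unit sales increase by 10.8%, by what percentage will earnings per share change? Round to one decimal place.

Contribution at this volume is 48,490 × £51.68 = £2,505,963.20.
Operating income = contribution − fixed costs = £2,505,963.20 − £1,909,900 = £596,063.20.
Interest = £182,800.00, so EBIT − I = £413,263.20.
DCL = total CM / (EBIT − I) = £2,505,963.20 / £413,263.20 = 6.0638.
EPS therefore changes by 6.0638 × (+10.8%) = +65.5%.

+65.5%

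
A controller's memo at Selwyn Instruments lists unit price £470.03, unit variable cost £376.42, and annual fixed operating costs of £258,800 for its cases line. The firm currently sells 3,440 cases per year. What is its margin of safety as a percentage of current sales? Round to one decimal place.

19.6%

Unit CM = price − variable cost = £470.03 − £376.42 = £93.61. Break-even units = £258,800 ÷ £93.61 = 2,764.66; break-even revenue = 2,764.66 × £470.03 = £1,299,474.03.
Actual sales revenue = 3,440 × £470.03 = £1,616,903.20.
Margin of safety = (£1,616,903.20 − £1,299,474.03) ÷ £1,616,903.20 = 19.6%.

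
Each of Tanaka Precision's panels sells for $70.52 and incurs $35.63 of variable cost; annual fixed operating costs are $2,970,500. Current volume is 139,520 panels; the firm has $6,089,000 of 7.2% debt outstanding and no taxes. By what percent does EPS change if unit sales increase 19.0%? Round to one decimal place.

Total contribution margin = 139,520 × $34.89 = $4,867,852.80.
Operating income = contribution − fixed costs = $4,867,852.80 − $2,970,500 = $1,897,352.80.
Interest = $438,408.00, so EBIT − I = $1,458,944.80.
DCL = total CM / (EBIT − I) = $4,867,852.80 / $1,458,944.80 = 3.3366.
%ΔEPS = DCL × %ΔSales = 3.3366 × +19.0% = +63.4%.

+63.4%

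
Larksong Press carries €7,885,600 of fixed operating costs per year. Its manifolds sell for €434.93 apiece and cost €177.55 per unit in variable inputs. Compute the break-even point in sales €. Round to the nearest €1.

CM per unit = €434.93 − €177.55 = €257.38; CM ratio = €257.38 / €434.93 = 0.5918.
Break-even revenue = fixed costs × price ÷ CM = €7,885,600 × €434.93 ÷ €257.38 = €13,325,371.

€13,325,371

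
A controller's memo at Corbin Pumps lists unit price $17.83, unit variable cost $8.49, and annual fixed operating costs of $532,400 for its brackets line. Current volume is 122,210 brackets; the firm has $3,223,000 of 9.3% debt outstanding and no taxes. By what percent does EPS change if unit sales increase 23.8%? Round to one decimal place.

Contribution at this volume is 122,210 × $9.34 = $1,141,441.40.
Operating income = contribution − fixed costs = $1,141,441.40 − $532,400 = $609,041.40.
After interest of $299,739.00, pre-tax earnings = $309,302.40.
Degree of combined leverage = contribution ÷ (EBIT − I) = $1,141,441.40 ÷ $309,302.40 = 3.6904.
%ΔEPS = DCL × %ΔSales = 3.6904 × +23.8% = +87.8%.

+87.8%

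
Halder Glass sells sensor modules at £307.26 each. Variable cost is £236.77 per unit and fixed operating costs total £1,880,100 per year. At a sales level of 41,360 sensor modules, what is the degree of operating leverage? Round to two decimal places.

2.82

Contribution at this volume is 41,360 × £70.49 = £2,915,466.40.
Operating income = contribution − fixed costs = £2,915,466.40 − £1,880,100 = £1,035,366.40.
So DOL = total CM / EBIT = £2,915,466.40 / £1,035,366.40 = 2.8159.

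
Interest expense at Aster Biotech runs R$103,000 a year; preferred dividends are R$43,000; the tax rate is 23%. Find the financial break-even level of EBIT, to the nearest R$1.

Preferred dividends are paid after tax, so their pre-tax equivalent is R$43,000 ÷ (1 − 0.23) = R$55,844.16.
Financial break-even EBIT = interest + D_p ÷ (1 − t) = R$103,000 + R$55,844.16 = R$158,844.16.

R$158,844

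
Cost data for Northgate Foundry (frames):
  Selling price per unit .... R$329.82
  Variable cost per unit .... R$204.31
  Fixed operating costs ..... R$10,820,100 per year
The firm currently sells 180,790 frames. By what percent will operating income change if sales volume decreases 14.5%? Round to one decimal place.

At 180,790 units, contribution = 180,790 × R$125.51 = R$22,690,952.90.
EBIT = R$22,690,952.90 − R$10,820,100 = R$11,870,852.90.
DOL = contribution ÷ EBIT = R$22,690,952.90 ÷ R$11,870,852.90 = 1.9115.
So EBIT moves 1.9115 × (-14.5%) = -27.7%.

-27.7%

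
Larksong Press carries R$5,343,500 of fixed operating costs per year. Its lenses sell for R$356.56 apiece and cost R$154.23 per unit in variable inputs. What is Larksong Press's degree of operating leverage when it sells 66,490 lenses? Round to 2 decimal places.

Contribution at this volume is 66,490 × R$202.33 = R$13,452,921.70.
Subtracting fixed costs: EBIT = R$13,452,921.70 − R$5,343,500 = R$8,109,421.70.
Degree of operating leverage = R$13,452,921.70 / R$8,109,421.70 = 1.6589.

1.66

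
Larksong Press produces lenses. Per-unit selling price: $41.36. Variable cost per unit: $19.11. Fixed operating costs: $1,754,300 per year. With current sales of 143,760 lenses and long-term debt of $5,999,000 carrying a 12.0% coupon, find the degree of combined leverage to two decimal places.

4.42

Contribution at this volume is 143,760 × $22.25 = $3,198,660.00.
EBIT = $3,198,660.00 − $1,754,300 = $1,444,360.00. Interest = $719,880.00, so EBIT − I = $724,480.00.
Degree of total leverage = total CM / (EBIT − interest) = $3,198,660.00 / $724,480.00 = 4.4151.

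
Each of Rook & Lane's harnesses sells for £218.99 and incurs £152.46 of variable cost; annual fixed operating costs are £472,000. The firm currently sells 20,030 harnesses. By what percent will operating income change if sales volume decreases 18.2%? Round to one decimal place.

-28.2%

Contribution at this volume is 20,030 × £66.53 = £1,332,595.90.
EBIT = £1,332,595.90 − £472,000 = £860,595.90.
So DOL = total CM / EBIT = £1,332,595.90 / £860,595.90 = 1.5485.
Operating income changes by 1.5485 × -18.2% = -28.2%.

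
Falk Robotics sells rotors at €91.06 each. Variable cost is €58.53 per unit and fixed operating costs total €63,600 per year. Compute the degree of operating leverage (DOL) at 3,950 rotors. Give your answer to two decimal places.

1.98

Contribution at this volume is 3,950 × €32.53 = €128,493.50.
Subtracting fixed costs: EBIT = €128,493.50 − €63,600 = €64,893.50.
So DOL = total CM / EBIT = €128,493.50 / €64,893.50 = 1.9801.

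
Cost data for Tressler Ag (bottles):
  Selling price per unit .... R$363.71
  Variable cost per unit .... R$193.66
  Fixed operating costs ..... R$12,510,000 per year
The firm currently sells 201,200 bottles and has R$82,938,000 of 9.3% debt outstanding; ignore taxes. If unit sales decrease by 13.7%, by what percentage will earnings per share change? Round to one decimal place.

At 201,200 units, contribution = 201,200 × R$170.05 = R$34,214,060.00.
Subtracting fixed costs: EBIT = R$34,214,060.00 − R$12,510,000 = R$21,704,060.00.
After interest of R$7,713,234.00, pre-tax earnings = R$13,990,826.00.
Degree of combined leverage = contribution ÷ (EBIT − I) = R$34,214,060.00 ÷ R$13,990,826.00 = 2.4455.
EPS therefore changes by 2.4455 × (-13.7%) = -33.5%.

-33.5%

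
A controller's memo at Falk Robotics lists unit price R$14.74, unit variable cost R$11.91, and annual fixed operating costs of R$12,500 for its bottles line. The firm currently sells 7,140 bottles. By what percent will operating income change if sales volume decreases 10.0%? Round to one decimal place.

Contribution at this volume is 7,140 × R$2.83 = R$20,206.20.
Operating income = contribution − fixed costs = R$20,206.20 − R$12,500 = R$7,706.20.
DOL = contribution ÷ EBIT = R$20,206.20 ÷ R$7,706.20 = 2.6221.
Operating income changes by 2.6221 × -10.0% = -26.2%.

-26.2%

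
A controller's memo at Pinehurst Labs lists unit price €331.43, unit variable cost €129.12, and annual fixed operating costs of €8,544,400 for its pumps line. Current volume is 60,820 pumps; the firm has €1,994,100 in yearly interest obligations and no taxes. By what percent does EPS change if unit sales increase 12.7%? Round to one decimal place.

At 60,820 units, contribution = 60,820 × €202.31 = €12,304,494.20.
EBIT = €12,304,494.20 − €8,544,400 = €3,760,094.20.
After interest of €1,994,100.00, pre-tax earnings = €1,765,994.20.
Degree of combined leverage = contribution ÷ (EBIT − I) = €12,304,494.20 ÷ €1,765,994.20 = 6.9675.
EPS therefore changes by 6.9675 × (+12.7%) = +88.5%.

+88.5%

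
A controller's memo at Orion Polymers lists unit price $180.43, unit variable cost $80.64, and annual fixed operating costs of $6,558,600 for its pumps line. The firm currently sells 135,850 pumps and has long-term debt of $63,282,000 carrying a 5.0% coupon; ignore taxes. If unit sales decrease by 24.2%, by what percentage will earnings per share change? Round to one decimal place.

-85.6%

At 135,850 units, contribution = 135,850 × $99.79 = $13,556,471.50.
Operating income = contribution − fixed costs = $13,556,471.50 − $6,558,600 = $6,997,871.50.
After interest of $3,164,100.00, pre-tax earnings = $3,833,771.50.
DCL = total CM / (EBIT − I) = $13,556,471.50 / $3,833,771.50 = 3.5361.
%ΔEPS = DCL × %ΔSales = 3.5361 × -24.2% = -85.6%.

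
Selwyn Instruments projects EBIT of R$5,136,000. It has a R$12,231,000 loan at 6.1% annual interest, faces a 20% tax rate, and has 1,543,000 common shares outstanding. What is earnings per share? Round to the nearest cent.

Interest = R$746,091.00, so EBT = R$5,136,000 − R$746,091.00 = R$4,389,909.00.
After tax at 20%: net income = R$4,389,909.00 × 0.80 = R$3,511,927.20.
EPS = R$3,511,927.20 ÷ 1,543,000 = R$2.28.

R$2.28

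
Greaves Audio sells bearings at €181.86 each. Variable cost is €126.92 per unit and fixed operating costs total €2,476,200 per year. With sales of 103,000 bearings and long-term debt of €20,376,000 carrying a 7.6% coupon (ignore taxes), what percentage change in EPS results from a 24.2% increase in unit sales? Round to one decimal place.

Contribution at this volume is 103,000 × €54.94 = €5,658,820.00.
Operating income = contribution − fixed costs = €5,658,820.00 − €2,476,200 = €3,182,620.00.
Interest = €1,548,576.00, so EBIT − I = €1,634,044.00.
DCL = total CM / (EBIT − I) = €5,658,820.00 / €1,634,044.00 = 3.4631.
EPS therefore changes by 3.4631 × (+24.2%) = +83.8%.

+83.8%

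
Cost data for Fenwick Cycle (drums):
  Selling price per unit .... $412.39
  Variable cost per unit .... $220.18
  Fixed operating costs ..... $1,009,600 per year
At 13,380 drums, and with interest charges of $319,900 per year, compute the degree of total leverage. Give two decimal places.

2.07

Total contribution margin = 13,380 × $192.21 = $2,571,769.80.
EBIT = $2,571,769.80 − $1,009,600 = $1,562,169.80. Interest = $319,900.00, so EBIT − I = $1,242,269.80.
DCL = contribution ÷ (EBIT − I) = $2,571,769.80 ÷ $1,242,269.80 = 2.0702.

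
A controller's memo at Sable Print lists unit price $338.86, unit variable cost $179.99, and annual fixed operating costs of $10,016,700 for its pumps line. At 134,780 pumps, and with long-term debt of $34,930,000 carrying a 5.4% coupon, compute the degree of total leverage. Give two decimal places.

Contribution at this volume is 134,780 × $158.87 = $21,412,498.60.
Operating income = contribution − fixed costs = $21,412,498.60 − $10,016,700 = $11,395,798.60. Interest = $1,886,220.00, so EBIT − I = $9,509,578.60.
Degree of total leverage = total CM / (EBIT − interest) = $21,412,498.60 / $9,509,578.60 = 2.2517.

2.25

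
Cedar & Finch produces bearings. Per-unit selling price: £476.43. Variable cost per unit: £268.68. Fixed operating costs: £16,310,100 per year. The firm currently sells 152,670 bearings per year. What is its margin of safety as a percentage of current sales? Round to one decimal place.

Contribution margin per unit = £476.43 − £268.68 = £207.75. Break-even units = £16,310,100 ÷ £207.75 = 78,508.30; break-even revenue = 78,508.30 × £476.43 = £37,403,710.92.
Actual sales revenue = 152,670 × £476.43 = £72,736,568.10.
Margin of safety = (£72,736,568.10 − £37,403,710.92) ÷ £72,736,568.10 = 48.6%.

48.6%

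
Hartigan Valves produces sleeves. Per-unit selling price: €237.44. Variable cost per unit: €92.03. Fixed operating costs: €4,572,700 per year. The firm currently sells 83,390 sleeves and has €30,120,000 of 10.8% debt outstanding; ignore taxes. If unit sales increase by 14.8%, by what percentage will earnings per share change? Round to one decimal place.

+41.7%

Contribution at this volume is 83,390 × €145.41 = €12,125,739.90.
Subtracting fixed costs: EBIT = €12,125,739.90 − €4,572,700 = €7,553,039.90.
Interest = €3,252,960.00, so EBIT − I = €4,300,079.90.
DCL = total CM / (EBIT − I) = €12,125,739.90 / €4,300,079.90 = 2.8199.
%ΔEPS = DCL × %ΔSales = 2.8199 × +14.8% = +41.7%.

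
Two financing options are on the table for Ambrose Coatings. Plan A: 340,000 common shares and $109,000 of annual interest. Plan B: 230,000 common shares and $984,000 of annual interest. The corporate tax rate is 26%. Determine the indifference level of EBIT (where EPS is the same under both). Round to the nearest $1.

Set EPS_A = EPS_B: (EBIT − $109,000)(1 − 0.26) ÷ 340,000 = (EBIT − $984,000)(1 − 0.26) ÷ 230,000.
The (1 − t) factor cancels: (EBIT − 109,000) × 230,000 = (EBIT − 984,000) × 340,000.
EBIT × (340,000 − 230,000) = 984,000 × 340,000 − 109,000 × 230,000 = 309,490,000,000, so EBIT = 309,490,000,000 ÷ 110,000 = 2,813,545.45.

$2,813,545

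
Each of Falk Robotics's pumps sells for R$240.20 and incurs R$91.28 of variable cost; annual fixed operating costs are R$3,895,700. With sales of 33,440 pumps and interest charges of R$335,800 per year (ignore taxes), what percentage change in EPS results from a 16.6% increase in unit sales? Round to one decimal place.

+110.5%

Contribution at this volume is 33,440 × R$148.92 = R$4,979,884.80.
Subtracting fixed costs: EBIT = R$4,979,884.80 − R$3,895,700 = R$1,084,184.80.
After interest of R$335,800.00, pre-tax earnings = R$748,384.80.
DCL = total CM / (EBIT − I) = R$4,979,884.80 / R$748,384.80 = 6.6542.
EPS therefore changes by 6.6542 × (+16.6%) = +110.5%.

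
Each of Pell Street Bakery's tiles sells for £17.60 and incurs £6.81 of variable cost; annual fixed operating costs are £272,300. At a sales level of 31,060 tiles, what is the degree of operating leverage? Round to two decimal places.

5.33

At 31,060 units, contribution = 31,060 × £10.79 = £335,137.40.
Subtracting fixed costs: EBIT = £335,137.40 − £272,300 = £62,837.40.
Degree of operating leverage = £335,137.40 / £62,837.40 = 5.3334.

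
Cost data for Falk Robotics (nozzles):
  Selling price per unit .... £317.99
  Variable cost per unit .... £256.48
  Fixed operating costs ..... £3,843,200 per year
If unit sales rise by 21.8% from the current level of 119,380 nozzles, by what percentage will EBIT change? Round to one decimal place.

At 119,380 units, contribution = 119,380 × £61.51 = £7,343,063.80.
EBIT = £7,343,063.80 − £3,843,200 = £3,499,863.80.
DOL = contribution ÷ EBIT = £7,343,063.80 ÷ £3,499,863.80 = 2.0981.
%ΔEBIT = DOL × %ΔSales = 2.0981 × +21.8% = +45.7%.

+45.7%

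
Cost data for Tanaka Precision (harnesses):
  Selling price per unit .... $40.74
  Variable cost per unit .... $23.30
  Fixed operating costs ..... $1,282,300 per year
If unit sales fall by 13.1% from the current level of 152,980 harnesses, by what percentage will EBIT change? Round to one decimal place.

Contribution at this volume is 152,980 × $17.44 = $2,667,971.20.
EBIT = $2,667,971.20 − $1,282,300 = $1,385,671.20.
Degree of operating leverage = $2,667,971.20 / $1,385,671.20 = 1.9254.
%ΔEBIT = DOL × %ΔSales = 1.9254 × -13.1% = -25.2%.

-25.2%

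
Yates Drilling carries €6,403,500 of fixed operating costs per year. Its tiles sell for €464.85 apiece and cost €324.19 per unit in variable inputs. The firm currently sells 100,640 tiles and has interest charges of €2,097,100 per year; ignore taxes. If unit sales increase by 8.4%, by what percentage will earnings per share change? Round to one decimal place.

Total contribution margin = 100,640 × €140.66 = €14,156,022.40.
EBIT = €14,156,022.40 − €6,403,500 = €7,752,522.40.
Interest = €2,097,100.00, so EBIT − I = €5,655,422.40.
Degree of combined leverage = contribution ÷ (EBIT − I) = €14,156,022.40 ÷ €5,655,422.40 = 2.5031.
EPS therefore changes by 2.5031 × (+8.4%) = +21.0%.

+21.0%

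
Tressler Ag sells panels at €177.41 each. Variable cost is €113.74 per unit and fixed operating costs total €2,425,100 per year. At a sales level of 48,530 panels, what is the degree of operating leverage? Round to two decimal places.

4.65

Total contribution margin = 48,530 × €63.67 = €3,089,905.10.
Subtracting fixed costs: EBIT = €3,089,905.10 − €2,425,100 = €664,805.10.
Degree of operating leverage = €3,089,905.10 / €664,805.10 = 4.6478.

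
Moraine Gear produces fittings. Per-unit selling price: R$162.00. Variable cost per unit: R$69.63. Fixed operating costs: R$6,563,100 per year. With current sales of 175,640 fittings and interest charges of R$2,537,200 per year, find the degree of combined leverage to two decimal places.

2.28

Contribution at this volume is 175,640 × R$92.37 = R$16,223,866.80.
Subtracting fixed costs: EBIT = R$16,223,866.80 − R$6,563,100 = R$9,660,766.80. Interest = R$2,537,200.00, so EBIT − I = R$7,123,566.80.
Degree of total leverage = total CM / (EBIT − interest) = R$16,223,866.80 / R$7,123,566.80 = 2.2775.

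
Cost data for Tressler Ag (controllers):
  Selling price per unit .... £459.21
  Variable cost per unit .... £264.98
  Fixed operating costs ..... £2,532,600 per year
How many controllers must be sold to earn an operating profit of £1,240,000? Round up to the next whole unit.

19,424 controllers

Each unit contributes £459.21 − £264.98 = £194.23.
Need Q such that Q × £194.23 − £2,532,600 = £1,240,000, i.e. Q = £3,772,600 / £194.23 = 19,423.36 → 19,424.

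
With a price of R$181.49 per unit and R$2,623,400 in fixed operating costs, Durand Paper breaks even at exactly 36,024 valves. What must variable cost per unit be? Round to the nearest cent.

Contribution per unit must be FC / Q = R$2,623,400 / 36,024 = R$72.8237.
Hence VC = price − CM = R$181.49 − R$72.8237 = R$108.67.

R$108.67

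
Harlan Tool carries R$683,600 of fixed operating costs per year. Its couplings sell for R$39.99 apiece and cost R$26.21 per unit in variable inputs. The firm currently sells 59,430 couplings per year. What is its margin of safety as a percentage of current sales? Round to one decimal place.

16.5%

Unit CM = price − variable cost = R$39.99 − R$26.21 = R$13.78. Break-even units = R$683,600 ÷ R$13.78 = 49,608.13; break-even revenue = 49,608.13 × R$39.99 = R$1,983,829.03.
Current sales = 59,430 × R$39.99 = R$2,376,605.70.
Margin of safety = (R$2,376,605.70 − R$1,983,829.03) ÷ R$2,376,605.70 = 16.5%.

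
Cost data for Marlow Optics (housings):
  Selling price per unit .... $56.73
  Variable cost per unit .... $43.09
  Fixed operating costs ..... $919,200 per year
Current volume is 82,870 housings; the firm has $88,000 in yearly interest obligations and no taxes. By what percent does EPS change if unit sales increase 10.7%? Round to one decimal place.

Contribution at this volume is 82,870 × $13.64 = $1,130,346.80.
EBIT = $1,130,346.80 − $919,200 = $211,146.80.
After interest of $88,000.00, pre-tax earnings = $123,146.80.
Degree of combined leverage = contribution ÷ (EBIT − I) = $1,130,346.80 ÷ $123,146.80 = 9.1789.
EPS therefore changes by 9.1789 × (+10.7%) = +98.2%.

+98.2%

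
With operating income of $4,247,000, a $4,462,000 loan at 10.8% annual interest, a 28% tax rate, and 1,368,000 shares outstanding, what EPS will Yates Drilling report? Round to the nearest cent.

$1.98

Pre-tax income = $4,247,000 − $481,896.00 = $3,765,104.00.
After tax at 28%: net income = $3,765,104.00 × 0.72 = $2,710,874.88.
Per share: $2,710,874.88 / 1,368,000 shares = $1.98.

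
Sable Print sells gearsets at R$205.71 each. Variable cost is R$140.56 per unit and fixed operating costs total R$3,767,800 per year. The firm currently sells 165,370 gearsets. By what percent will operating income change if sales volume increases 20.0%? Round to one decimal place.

Contribution at this volume is 165,370 × R$65.15 = R$10,773,855.50.
Operating income = contribution − fixed costs = R$10,773,855.50 − R$3,767,800 = R$7,006,055.50.
So DOL = total CM / EBIT = R$10,773,855.50 / R$7,006,055.50 = 1.5378.
%ΔEBIT = DOL × %ΔSales = 1.5378 × +20.0% = +30.8%.

+30.8%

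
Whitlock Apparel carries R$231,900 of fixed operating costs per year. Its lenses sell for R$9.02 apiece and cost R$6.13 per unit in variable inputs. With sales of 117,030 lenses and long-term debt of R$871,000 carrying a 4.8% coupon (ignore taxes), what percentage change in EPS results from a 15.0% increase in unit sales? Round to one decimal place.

+78.6%

Contribution at this volume is 117,030 × R$2.89 = R$338,216.70.
Operating income = contribution − fixed costs = R$338,216.70 − R$231,900 = R$106,316.70.
Interest = R$41,808.00, so EBIT − I = R$64,508.70.
Degree of combined leverage = contribution ÷ (EBIT − I) = R$338,216.70 ÷ R$64,508.70 = 5.2430.
EPS therefore changes by 5.2430 × (+15.0%) = +78.6%.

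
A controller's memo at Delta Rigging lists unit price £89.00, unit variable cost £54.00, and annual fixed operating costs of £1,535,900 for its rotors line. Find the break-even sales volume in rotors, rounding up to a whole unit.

43,883 rotors

Contribution margin per unit = £89.00 − £54.00 = £35.00.
Break-even volume = fixed costs ÷ CM per unit = £1,535,900 ÷ £35.00 = 43,882.86, so 43,883 rotors.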